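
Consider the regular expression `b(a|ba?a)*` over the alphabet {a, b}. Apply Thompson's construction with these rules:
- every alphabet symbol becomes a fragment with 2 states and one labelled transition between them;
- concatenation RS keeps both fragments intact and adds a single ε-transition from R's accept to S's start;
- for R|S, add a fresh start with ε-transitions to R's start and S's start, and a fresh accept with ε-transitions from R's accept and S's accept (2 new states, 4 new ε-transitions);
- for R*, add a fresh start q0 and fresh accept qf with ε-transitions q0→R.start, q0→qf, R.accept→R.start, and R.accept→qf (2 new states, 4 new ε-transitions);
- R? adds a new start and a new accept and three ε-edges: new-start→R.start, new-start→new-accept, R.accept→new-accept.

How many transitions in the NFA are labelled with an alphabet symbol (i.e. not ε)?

5

Bottom-up over the parse tree:
Each of the 5 symbol leaves contributes exactly 1 symbol transition.
  a? — 1 symbol transition
  ba?a — 3 symbol transitions
  a|ba?a — 4 symbol transitions
  (a|ba?a)* — 4 symbol transitions
  b(a|ba?a)* — 5 symbol transitions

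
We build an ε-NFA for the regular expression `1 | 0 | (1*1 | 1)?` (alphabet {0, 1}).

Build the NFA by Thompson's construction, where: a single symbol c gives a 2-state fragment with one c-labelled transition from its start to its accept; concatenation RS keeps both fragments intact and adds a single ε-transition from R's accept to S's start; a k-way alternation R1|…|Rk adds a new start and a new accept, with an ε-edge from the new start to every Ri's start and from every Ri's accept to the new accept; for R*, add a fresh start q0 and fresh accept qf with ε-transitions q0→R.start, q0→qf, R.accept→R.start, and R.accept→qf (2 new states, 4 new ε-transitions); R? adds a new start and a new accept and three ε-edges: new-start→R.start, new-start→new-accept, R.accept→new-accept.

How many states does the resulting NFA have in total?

By structural recursion:
Each of the 5 symbol leaves contributes a 2-state fragment.
  1* : 4 states
  1*1 : 6 states
  1*1 | 1 : 10 states
  (1*1 | 1)? : 12 states
  1 | 0 | (1*1 | 1)? : 18 states

18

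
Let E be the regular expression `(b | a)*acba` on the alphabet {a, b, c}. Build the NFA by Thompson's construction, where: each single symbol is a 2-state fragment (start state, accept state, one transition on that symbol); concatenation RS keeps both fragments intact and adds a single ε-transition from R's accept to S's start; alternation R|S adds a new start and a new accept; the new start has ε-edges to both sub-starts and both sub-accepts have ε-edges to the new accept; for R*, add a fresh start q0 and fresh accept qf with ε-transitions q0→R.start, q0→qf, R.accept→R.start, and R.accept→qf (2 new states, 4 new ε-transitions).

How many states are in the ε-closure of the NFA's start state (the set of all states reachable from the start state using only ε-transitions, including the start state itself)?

6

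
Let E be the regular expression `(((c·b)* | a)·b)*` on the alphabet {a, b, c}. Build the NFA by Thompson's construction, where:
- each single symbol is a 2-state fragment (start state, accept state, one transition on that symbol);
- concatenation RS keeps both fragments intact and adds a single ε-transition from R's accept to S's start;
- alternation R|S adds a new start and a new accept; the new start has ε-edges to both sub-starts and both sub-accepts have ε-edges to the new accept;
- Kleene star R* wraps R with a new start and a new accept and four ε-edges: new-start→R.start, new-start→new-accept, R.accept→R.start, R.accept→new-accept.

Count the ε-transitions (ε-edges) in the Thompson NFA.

Bottom-up over the parse tree:
Each of the 4 symbol leaves contributes 0 ε-transitions.
  c·b = 1 ε-transition
  (c·b)* = 5 ε-transitions
  (c·b)* | a = 9 ε-transitions
  ((c·b)* | a)·b = 10 ε-transitions
  (((c·b)* | a)·b)* = 14 ε-transitions

14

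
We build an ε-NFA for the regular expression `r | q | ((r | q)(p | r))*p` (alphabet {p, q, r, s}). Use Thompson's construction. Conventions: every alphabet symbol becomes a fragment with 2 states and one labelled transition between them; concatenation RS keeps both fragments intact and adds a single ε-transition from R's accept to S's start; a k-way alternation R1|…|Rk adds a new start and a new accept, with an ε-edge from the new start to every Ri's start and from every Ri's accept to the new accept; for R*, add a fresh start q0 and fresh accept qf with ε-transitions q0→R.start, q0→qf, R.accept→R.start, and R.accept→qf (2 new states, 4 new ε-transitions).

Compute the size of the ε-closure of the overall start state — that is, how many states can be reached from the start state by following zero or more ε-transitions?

9

Let C(F) = |ε-closure(F.start)| within fragment F, and note whether F accepts ε. Symbol fragments have C = 1 and do not accept ε. Then:
  r | q : |closure| = 1 + 1 + 1 = 3 (the new accept is not ε-reachable since no branch accepts ε)
  p | r : |closure| = 1 + 1 + 1 = 3 (the new accept is not ε-reachable since no branch accepts ε)
  (r | q)(p | r) : |closure| equals the left operand's closure size = 3 (its accept is not ε-reachable, so the closure stops there)
  ((r | q)(p | r))* : new start has ε-edges to the inner start and to the new accept, so |closure| = 2 + 3 = 5
  ((r | q)(p | r))*p : the left operand accepts ε, so the closure extends into the next operand (via the concat ε-link); |closure| = 5 + 1 = 6
  r | q | ((r | q)(p | r))*p : new start ε-reaches every alternative's start; none of them accept ε, so the new accept is not reached: |closure| = 1 + 1 + 1 + 6 = 9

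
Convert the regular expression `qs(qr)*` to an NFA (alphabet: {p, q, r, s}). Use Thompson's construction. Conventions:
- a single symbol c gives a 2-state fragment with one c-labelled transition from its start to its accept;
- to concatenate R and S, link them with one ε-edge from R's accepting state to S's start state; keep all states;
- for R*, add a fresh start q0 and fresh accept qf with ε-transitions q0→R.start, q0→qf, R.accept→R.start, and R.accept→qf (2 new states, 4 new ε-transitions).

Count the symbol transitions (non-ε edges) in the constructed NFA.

4

Per subexpression:
Each of the 4 symbol leaves contributes exactly 1 symbol transition.
  qr = 2 symbol transitions
  (qr)* = 2 symbol transitions
  qs(qr)* = 4 symbol transitions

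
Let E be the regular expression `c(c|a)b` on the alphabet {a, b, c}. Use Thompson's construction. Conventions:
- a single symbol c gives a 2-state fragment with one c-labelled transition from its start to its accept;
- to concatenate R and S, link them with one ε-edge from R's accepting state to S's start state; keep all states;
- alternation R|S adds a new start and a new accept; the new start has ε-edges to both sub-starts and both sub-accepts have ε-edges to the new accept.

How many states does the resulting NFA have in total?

10

Bottom-up over the parse tree:
Each of the 4 symbol leaves contributes a 2-state fragment.
  c|a → 6 states
  c(c|a)b → 10 states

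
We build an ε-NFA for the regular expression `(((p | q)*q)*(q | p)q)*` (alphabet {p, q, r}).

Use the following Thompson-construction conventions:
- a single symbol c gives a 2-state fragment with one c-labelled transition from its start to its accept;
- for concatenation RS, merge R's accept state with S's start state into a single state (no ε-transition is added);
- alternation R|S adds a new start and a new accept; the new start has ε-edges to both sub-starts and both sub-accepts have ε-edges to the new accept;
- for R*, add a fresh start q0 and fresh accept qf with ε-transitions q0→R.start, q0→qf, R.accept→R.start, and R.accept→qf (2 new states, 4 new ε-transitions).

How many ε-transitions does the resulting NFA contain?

20

Bottom-up over the parse tree:
Each of the 6 symbol leaves contributes 0 ε-transitions.
  p | q → 4 ε-transitions
  (p | q)* → 8 ε-transitions
  (p | q)*q → 8 ε-transitions
  ((p | q)*q)* → 12 ε-transitions
  q | p → 4 ε-transitions
  ((p | q)*q)*(q | p)q → 16 ε-transitions
  (((p | q)*q)*(q | p)q)* → 20 ε-transitions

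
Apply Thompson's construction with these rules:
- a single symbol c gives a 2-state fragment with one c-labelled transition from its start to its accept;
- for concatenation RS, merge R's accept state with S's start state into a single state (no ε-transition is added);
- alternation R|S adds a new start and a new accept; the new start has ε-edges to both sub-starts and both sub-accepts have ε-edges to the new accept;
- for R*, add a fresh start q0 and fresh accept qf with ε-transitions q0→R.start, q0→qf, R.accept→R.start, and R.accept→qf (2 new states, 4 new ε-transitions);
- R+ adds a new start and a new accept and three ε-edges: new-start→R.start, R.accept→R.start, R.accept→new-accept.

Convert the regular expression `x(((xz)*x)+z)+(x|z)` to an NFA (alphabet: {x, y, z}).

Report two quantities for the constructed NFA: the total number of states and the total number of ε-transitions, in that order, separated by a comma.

Building bottom-up:
Each of the 7 symbol leaves contributes 2 states and 0 ε-transitions.
  xz — 3 states, 0 ε-transitions
  (xz)* — 5 states, 4 ε-transitions
  (xz)*x — 6 states, 4 ε-transitions
  ((xz)*x)+ — 8 states, 7 ε-transitions
  ((xz)*x)+z — 9 states, 7 ε-transitions
  (((xz)*x)+z)+ — 11 states, 10 ε-transitions
  x|z — 6 states, 4 ε-transitions
  x(((xz)*x)+z)+(x|z) — 17 states, 14 ε-transitions

17, 14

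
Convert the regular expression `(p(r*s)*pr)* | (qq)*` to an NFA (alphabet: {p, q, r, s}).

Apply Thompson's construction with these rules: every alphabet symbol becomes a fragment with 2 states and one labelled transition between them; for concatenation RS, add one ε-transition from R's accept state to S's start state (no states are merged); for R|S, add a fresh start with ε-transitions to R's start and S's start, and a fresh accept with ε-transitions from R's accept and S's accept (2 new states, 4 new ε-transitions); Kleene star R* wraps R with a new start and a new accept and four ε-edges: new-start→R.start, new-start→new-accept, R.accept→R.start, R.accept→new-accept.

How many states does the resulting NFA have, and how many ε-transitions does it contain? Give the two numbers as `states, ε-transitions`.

Building bottom-up:
Each of the 7 symbol leaves contributes 2 states and 0 ε-transitions.
  r* → 4 states, 4 ε-transitions
  r*s → 6 states, 5 ε-transitions
  (r*s)* → 8 states, 9 ε-transitions
  p(r*s)*pr → 14 states, 12 ε-transitions
  (p(r*s)*pr)* → 16 states, 16 ε-transitions
  qq → 4 states, 1 ε-transition
  (qq)* → 6 states, 5 ε-transitions
  (p(r*s)*pr)* | (qq)* → 24 states, 25 ε-transitions

24, 25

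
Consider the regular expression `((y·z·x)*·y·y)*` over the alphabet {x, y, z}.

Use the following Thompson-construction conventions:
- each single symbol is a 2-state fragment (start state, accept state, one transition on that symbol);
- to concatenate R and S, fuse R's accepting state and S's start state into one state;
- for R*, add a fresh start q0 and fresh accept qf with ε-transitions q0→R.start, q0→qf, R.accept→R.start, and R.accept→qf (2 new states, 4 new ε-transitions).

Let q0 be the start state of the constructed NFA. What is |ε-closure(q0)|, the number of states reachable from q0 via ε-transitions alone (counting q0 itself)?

5

Let C(F) = |ε-closure(F.start)| within fragment F, and note whether F accepts ε. Symbol fragments have C = 1 and do not accept ε. Then:
  y·z·x : |closure| equals the left operand's closure size = 1 (its accept is not ε-reachable, so the closure stops there)
  (y·z·x)* : the star's fresh start ε-reaches both the body's start and the fresh accept: |closure| = 2 + 1 = 3
  (y·z·x)*·y·y : |closure| = 3 + (1−1) = 3 (closure spills across the concat boundary because the left factor accepts ε)
  ((y·z·x)*·y·y)* : |closure| = 1 (new start) + 3 (body) + 1 (new accept) = 5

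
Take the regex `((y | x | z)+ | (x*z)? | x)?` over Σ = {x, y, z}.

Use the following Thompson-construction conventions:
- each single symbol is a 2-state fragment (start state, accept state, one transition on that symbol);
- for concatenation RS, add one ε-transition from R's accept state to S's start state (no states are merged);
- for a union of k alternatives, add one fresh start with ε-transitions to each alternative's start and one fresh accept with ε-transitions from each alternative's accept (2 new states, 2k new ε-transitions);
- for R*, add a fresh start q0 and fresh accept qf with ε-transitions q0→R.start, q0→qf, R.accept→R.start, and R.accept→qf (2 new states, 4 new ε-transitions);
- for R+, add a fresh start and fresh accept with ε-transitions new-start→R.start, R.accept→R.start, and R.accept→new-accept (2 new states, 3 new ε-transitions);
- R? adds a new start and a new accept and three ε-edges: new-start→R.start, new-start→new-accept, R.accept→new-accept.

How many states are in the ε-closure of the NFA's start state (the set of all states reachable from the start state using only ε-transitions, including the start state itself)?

16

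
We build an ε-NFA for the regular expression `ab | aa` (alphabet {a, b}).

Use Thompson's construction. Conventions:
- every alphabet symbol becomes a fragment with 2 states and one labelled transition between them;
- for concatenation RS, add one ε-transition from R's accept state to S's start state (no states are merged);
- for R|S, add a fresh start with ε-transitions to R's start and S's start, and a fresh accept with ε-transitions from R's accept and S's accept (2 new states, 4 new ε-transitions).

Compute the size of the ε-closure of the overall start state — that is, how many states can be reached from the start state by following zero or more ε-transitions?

Compute the ε-closure size of each fragment's start state recursively; a symbol fragment's start has no outgoing ε-edge, so its closure is just itself (size 1).
  ab : C equals the left operand's closure size = 1 (its accept is not ε-reachable, so the closure stops there)
  aa : C equals the left operand's closure size = 1 (its accept is not ε-reachable, so the closure stops there)
  ab | aa : new start ε-reaches every alternative's start; none of them accept ε, so the new accept is not reached: C = 1 + 1 + 1 = 3

3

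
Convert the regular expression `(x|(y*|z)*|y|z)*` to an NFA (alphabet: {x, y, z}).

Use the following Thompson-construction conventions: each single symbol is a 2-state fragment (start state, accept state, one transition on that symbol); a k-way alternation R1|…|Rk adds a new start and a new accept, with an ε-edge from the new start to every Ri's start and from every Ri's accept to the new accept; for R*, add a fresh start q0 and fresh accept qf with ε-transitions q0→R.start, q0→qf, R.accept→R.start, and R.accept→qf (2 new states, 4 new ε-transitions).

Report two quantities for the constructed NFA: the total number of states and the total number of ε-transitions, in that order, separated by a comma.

20, 24

By structural recursion:
Each of the 5 symbol leaves contributes 2 states and 0 ε-transitions.
  y* — 4 states, 4 ε-transitions
  y*|z — 8 states, 8 ε-transitions
  (y*|z)* — 10 states, 12 ε-transitions
  x|(y*|z)*|y|z — 18 states, 20 ε-transitions
  (x|(y*|z)*|y|z)* — 20 states, 24 ε-transitions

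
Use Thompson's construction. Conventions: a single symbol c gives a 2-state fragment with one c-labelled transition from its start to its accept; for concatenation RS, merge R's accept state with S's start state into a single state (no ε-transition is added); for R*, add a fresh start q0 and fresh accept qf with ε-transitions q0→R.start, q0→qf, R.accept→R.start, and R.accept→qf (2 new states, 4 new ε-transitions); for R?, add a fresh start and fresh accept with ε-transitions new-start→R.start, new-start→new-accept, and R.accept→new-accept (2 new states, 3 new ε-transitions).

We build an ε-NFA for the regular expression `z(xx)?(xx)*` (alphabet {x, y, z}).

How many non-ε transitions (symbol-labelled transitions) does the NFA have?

5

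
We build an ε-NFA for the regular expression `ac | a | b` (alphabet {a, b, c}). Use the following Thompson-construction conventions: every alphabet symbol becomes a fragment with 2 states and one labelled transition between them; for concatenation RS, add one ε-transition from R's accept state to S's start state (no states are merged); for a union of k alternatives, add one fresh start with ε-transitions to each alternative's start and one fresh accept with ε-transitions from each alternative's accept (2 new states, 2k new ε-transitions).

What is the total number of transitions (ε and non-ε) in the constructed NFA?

11

Recursing over subexpressions:
Each of the 4 symbol leaves contributes 1 transition (1 symbol, 0 ε).
  ac : 3 transitions (2 symbol, 1 ε)
  ac | a | b : 11 transitions (4 symbol, 7 ε)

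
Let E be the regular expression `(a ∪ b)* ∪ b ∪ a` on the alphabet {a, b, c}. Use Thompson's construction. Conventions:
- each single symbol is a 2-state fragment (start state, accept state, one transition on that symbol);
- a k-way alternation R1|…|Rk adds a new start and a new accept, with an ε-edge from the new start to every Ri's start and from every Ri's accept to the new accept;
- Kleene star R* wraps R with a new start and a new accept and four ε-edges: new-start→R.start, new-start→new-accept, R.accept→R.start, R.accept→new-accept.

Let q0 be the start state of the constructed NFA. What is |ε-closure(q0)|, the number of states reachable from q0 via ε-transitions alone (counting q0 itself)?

Work bottom-up. For each fragment F, track |ε-closure(F.start)| and whether F's accept lies in that closure (i.e. whether F accepts ε). A single-symbol fragment has closure size 1 and does not accept ε.
  a ∪ b — new start ε-reaches every alternative's start; none of them accept ε, so the new accept is not reached: C = 1 + 1 + 1 = 3
  (a ∪ b)* — the star's fresh start ε-reaches both the body's start and the fresh accept: C = 2 + 3 = 5
  (a ∪ b)* ∪ b ∪ a — C = 1 (new start) + (5 + 1 + 1) + 1 (new accept, since some branch ε-reaches its own accept) = 9

9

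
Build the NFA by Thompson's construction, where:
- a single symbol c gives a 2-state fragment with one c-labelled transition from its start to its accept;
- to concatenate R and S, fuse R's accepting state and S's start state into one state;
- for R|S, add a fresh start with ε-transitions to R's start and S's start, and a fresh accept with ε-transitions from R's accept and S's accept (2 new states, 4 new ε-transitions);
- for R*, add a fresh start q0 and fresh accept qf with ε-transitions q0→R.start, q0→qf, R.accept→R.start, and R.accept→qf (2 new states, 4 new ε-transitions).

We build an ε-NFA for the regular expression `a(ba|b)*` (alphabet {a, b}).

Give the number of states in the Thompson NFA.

Per subexpression:
Each of the 4 symbol leaves contributes a 2-state fragment.
  ba = 3 states
  ba|b = 7 states
  (ba|b)* = 9 states
  a(ba|b)* = 10 states

10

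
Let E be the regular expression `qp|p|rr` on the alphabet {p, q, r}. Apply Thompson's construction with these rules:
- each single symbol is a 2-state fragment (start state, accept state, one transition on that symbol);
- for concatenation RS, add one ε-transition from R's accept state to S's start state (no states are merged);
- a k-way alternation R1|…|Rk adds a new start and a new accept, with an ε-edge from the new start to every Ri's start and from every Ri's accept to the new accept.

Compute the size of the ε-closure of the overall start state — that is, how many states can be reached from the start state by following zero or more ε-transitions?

4

Let C(F) = |ε-closure(F.start)| within fragment F, and note whether F accepts ε. Symbol fragments have C = 1 and do not accept ε. Then:
  qp : same as the first factor's closure: |ε-closure| = 1
  rr : same as the first factor's closure: |ε-closure| = 1
  qp|p|rr : |ε-closure| = 1 + 1 + 1 + 1 = 4 (the new accept is not ε-reachable since no branch accepts ε)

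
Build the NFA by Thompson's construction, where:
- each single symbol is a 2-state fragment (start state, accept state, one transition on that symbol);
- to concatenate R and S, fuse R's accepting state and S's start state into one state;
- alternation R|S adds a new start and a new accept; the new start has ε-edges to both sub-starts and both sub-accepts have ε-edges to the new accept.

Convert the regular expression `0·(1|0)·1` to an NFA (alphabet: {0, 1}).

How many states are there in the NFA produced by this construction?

Bottom-up over the parse tree:
Each of the 4 symbol leaves contributes a 2-state fragment.
  1|0 → 6 states
  0·(1|0)·1 → 8 states

8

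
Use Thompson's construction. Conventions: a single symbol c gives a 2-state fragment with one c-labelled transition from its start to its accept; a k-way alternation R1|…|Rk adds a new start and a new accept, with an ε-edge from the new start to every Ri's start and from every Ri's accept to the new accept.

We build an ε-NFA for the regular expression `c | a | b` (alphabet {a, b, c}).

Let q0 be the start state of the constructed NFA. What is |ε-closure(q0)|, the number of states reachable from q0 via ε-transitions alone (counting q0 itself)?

Compute the ε-closure size of each fragment's start state recursively; a symbol fragment's start has no outgoing ε-edge, so its closure is just itself (size 1).
  c | a | b : new start ε-reaches every alternative's start; none of them accept ε, so the new accept is not reached: |closure| = 1 + 1 + 1 + 1 = 4

4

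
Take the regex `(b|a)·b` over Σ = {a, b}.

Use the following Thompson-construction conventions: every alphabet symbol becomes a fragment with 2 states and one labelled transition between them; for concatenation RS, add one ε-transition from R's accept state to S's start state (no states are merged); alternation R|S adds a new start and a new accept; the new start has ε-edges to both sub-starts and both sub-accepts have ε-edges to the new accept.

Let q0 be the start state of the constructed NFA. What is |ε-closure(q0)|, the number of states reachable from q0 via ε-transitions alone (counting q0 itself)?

3

Let C(F) = |ε-closure(F.start)| within fragment F, and note whether F accepts ε. Symbol fragments have C = 1 and do not accept ε. Then:
  b|a — new start ε-reaches every alternative's start; none of them accept ε, so the new accept is not reached: C = 1 + 1 + 1 = 3
  (b|a)·b — same as the first factor's closure: C = 3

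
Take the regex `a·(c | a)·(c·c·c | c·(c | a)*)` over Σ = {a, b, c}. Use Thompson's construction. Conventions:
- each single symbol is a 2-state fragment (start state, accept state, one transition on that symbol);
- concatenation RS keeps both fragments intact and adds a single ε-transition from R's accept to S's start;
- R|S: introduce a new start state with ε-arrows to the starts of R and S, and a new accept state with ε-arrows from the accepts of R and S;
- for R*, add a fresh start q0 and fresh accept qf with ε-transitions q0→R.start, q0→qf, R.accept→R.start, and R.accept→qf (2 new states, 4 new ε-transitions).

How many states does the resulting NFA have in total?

26

Building bottom-up:
Each of the 9 symbol leaves contributes a 2-state fragment.
  c | a : 6 states
  c·c·c : 6 states
  c | a : 6 states
  (c | a)* : 8 states
  c·(c | a)* : 10 states
  c·c·c | c·(c | a)* : 18 states
  a·(c | a)·(c·c·c | c·(c | a)*) : 26 states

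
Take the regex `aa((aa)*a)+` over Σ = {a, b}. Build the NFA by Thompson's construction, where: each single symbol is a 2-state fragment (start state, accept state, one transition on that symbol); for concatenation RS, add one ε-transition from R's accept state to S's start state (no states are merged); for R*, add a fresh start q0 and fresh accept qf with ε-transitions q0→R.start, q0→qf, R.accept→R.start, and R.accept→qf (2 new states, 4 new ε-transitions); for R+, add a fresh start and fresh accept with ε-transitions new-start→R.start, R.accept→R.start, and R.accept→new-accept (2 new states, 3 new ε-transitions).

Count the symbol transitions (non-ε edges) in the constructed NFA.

Bottom-up over the parse tree:
Each of the 5 symbol leaves contributes exactly 1 symbol transition.
  aa → 2 symbol transitions
  (aa)* → 2 symbol transitions
  (aa)*a → 3 symbol transitions
  ((aa)*a)+ → 3 symbol transitions
  aa((aa)*a)+ → 5 symbol transitions

5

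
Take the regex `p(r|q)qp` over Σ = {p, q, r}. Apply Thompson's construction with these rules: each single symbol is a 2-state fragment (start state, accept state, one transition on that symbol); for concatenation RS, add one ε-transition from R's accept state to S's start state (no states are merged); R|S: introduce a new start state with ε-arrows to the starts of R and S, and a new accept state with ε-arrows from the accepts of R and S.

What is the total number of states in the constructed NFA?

Bottom-up over the parse tree:
Each of the 5 symbol leaves contributes a 2-state fragment.
  r|q : 6 states
  p(r|q)qp : 12 states

12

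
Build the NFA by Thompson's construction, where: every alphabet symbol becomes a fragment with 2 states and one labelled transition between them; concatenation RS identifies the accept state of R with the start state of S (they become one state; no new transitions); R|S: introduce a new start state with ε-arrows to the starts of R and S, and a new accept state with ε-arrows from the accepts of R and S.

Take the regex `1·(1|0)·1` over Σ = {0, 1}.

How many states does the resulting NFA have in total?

Building bottom-up:
Each of the 4 symbol leaves contributes a 2-state fragment.
  1|0 → 6 states
  1·(1|0)·1 → 8 states

8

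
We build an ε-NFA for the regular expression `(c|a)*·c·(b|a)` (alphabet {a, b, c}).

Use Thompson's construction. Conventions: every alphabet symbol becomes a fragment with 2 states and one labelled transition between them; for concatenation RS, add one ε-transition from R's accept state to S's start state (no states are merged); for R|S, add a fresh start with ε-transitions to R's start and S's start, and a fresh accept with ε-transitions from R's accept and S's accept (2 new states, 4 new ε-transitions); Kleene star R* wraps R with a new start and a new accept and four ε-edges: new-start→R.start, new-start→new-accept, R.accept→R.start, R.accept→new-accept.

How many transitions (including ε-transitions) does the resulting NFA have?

By structural recursion:
Each of the 5 symbol leaves contributes 1 transition (1 symbol, 0 ε).
  c|a = 6 transitions (2 symbol, 4 ε)
  (c|a)* = 10 transitions (2 symbol, 8 ε)
  b|a = 6 transitions (2 symbol, 4 ε)
  (c|a)*·c·(b|a) = 19 transitions (5 symbol, 14 ε)

19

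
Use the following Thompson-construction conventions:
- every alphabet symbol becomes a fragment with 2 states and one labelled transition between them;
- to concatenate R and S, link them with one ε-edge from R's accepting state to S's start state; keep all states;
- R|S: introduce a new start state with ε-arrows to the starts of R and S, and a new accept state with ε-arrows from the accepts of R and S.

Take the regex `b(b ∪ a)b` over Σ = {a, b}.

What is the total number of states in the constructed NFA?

10

Bottom-up over the parse tree:
Each of the 4 symbol leaves contributes a 2-state fragment.
  b ∪ a — 6 states
  b(b ∪ a)b — 10 states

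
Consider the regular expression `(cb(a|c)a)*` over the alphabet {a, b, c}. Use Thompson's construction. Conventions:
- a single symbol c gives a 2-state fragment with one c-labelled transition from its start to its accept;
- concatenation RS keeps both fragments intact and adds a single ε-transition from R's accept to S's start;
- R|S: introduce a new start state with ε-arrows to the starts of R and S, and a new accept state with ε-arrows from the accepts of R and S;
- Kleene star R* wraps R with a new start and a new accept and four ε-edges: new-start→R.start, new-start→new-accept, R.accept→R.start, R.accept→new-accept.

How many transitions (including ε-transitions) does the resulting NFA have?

Building bottom-up:
Each of the 5 symbol leaves contributes 1 transition (1 symbol, 0 ε).
  a|c — 6 transitions (2 symbol, 4 ε)
  cb(a|c)a — 12 transitions (5 symbol, 7 ε)
  (cb(a|c)a)* — 16 transitions (5 symbol, 11 ε)

16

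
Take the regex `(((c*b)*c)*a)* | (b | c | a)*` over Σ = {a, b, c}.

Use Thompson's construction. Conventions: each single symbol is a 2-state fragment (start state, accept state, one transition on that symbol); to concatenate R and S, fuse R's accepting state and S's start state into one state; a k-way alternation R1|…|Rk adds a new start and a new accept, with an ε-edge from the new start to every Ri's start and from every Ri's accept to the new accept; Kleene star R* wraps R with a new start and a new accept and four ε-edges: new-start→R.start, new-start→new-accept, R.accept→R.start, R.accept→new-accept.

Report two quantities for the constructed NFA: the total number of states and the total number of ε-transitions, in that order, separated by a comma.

25, 30

Bottom-up over the parse tree:
Each of the 7 symbol leaves contributes 2 states and 0 ε-transitions.
  c* → 4 states, 4 ε-transitions
  c*b → 5 states, 4 ε-transitions
  (c*b)* → 7 states, 8 ε-transitions
  (c*b)*c → 8 states, 8 ε-transitions
  ((c*b)*c)* → 10 states, 12 ε-transitions
  ((c*b)*c)*a → 11 states, 12 ε-transitions
  (((c*b)*c)*a)* → 13 states, 16 ε-transitions
  b | c | a → 8 states, 6 ε-transitions
  (b | c | a)* → 10 states, 10 ε-transitions
  (((c*b)*c)*a)* | (b | c | a)* → 25 states, 30 ε-transitions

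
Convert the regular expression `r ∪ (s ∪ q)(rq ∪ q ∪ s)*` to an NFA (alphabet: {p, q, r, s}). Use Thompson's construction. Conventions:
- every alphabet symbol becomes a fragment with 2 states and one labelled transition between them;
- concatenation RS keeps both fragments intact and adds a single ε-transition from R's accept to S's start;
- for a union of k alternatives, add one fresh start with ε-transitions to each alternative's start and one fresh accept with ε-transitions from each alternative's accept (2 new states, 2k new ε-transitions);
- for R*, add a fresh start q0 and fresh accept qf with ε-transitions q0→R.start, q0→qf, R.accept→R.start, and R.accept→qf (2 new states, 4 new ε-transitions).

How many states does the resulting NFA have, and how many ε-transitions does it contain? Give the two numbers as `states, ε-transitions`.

22, 20

Bottom-up over the parse tree:
Each of the 7 symbol leaves contributes 2 states and 0 ε-transitions.
  s ∪ q → 6 states, 4 ε-transitions
  rq → 4 states, 1 ε-transition
  rq ∪ q ∪ s → 10 states, 7 ε-transitions
  (rq ∪ q ∪ s)* → 12 states, 11 ε-transitions
  (s ∪ q)(rq ∪ q ∪ s)* → 18 states, 16 ε-transitions
  r ∪ (s ∪ q)(rq ∪ q ∪ s)* → 22 states, 20 ε-transitions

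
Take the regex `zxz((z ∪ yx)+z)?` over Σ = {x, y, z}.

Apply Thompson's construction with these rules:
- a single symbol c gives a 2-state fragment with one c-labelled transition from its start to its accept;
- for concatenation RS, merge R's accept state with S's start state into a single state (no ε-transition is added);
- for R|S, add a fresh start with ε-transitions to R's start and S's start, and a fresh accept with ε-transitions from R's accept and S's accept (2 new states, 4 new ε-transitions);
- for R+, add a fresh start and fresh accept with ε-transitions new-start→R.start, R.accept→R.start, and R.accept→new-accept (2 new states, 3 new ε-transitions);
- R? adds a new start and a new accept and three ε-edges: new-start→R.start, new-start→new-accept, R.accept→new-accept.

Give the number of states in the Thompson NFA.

15

By structural recursion:
Each of the 7 symbol leaves contributes a 2-state fragment.
  yx → 3 states
  z ∪ yx → 7 states
  (z ∪ yx)+ → 9 states
  (z ∪ yx)+z → 10 states
  ((z ∪ yx)+z)? → 12 states
  zxz((z ∪ yx)+z)? → 15 states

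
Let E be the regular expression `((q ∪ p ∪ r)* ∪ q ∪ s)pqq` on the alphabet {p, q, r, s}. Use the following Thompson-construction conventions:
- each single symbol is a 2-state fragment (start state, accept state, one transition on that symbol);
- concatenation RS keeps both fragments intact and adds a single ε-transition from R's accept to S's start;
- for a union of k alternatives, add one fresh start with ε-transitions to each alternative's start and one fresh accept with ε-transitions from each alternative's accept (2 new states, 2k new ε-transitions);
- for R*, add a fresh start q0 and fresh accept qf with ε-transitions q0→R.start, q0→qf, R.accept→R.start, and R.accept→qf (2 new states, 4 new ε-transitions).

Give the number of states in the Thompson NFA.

Building bottom-up:
Each of the 8 symbol leaves contributes a 2-state fragment.
  q ∪ p ∪ r → 8 states
  (q ∪ p ∪ r)* → 10 states
  (q ∪ p ∪ r)* ∪ q ∪ s → 16 states
  ((q ∪ p ∪ r)* ∪ q ∪ s)pqq → 22 states

22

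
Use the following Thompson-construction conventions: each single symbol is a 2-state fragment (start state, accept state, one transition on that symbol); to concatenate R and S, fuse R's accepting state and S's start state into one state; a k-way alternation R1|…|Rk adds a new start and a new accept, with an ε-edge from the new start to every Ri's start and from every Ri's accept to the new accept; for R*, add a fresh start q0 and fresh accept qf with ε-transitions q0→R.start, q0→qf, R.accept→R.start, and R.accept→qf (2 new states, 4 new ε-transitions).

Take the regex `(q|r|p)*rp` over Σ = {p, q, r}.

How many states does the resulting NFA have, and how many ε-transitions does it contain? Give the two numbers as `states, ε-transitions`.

12, 10

Per subexpression:
Each of the 5 symbol leaves contributes 2 states and 0 ε-transitions.
  q|r|p — 8 states, 6 ε-transitions
  (q|r|p)* — 10 states, 10 ε-transitions
  (q|r|p)*rp — 12 states, 10 ε-transitions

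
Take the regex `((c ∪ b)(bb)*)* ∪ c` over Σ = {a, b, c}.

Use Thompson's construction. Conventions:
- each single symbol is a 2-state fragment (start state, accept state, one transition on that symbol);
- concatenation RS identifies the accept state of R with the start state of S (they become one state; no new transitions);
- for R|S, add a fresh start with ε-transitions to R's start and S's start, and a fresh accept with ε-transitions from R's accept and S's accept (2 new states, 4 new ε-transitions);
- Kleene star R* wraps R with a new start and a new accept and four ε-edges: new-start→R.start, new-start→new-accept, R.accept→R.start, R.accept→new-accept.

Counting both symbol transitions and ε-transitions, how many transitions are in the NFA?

Recursing over subexpressions:
Each of the 5 symbol leaves contributes 1 transition (1 symbol, 0 ε).
  c ∪ b : 6 transitions (2 symbol, 4 ε)
  bb : 2 transitions (2 symbol, 0 ε)
  (bb)* : 6 transitions (2 symbol, 4 ε)
  (c ∪ b)(bb)* : 12 transitions (4 symbol, 8 ε)
  ((c ∪ b)(bb)*)* : 16 transitions (4 symbol, 12 ε)
  ((c ∪ b)(bb)*)* ∪ c : 21 transitions (5 symbol, 16 ε)

21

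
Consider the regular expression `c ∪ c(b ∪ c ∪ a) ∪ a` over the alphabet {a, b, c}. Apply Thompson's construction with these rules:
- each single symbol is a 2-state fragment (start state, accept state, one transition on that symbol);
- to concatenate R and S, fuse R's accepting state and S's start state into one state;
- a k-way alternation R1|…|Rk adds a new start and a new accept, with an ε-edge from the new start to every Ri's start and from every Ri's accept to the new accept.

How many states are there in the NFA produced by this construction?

15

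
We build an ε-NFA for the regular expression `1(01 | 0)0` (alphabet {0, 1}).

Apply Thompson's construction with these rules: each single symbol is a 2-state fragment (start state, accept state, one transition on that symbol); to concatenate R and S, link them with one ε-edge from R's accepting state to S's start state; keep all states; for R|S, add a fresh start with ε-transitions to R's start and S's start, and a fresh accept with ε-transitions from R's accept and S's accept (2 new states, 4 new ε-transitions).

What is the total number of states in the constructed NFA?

12

By structural recursion:
Each of the 5 symbol leaves contributes a 2-state fragment.
  01 = 4 states
  01 | 0 = 8 states
  1(01 | 0)0 = 12 states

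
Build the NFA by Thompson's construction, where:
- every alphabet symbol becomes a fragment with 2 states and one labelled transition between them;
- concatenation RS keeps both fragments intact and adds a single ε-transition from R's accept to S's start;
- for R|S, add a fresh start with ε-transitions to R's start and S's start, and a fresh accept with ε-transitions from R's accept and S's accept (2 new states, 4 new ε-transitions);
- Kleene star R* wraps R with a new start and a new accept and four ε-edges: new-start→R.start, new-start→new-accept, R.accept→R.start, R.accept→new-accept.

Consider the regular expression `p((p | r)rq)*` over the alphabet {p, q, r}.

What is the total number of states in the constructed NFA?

14

Bottom-up over the parse tree:
Each of the 5 symbol leaves contributes a 2-state fragment.
  p | r → 6 states
  (p | r)rq → 10 states
  ((p | r)rq)* → 12 states
  p((p | r)rq)* → 14 states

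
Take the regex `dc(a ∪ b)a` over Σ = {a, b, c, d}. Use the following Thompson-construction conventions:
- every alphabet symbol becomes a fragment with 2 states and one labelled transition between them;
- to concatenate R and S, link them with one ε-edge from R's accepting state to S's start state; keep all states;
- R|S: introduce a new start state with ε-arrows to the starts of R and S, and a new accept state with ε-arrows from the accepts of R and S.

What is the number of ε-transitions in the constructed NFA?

7

Per subexpression:
Each of the 5 symbol leaves contributes 0 ε-transitions.
  a ∪ b → 4 ε-transitions
  dc(a ∪ b)a → 7 ε-transitions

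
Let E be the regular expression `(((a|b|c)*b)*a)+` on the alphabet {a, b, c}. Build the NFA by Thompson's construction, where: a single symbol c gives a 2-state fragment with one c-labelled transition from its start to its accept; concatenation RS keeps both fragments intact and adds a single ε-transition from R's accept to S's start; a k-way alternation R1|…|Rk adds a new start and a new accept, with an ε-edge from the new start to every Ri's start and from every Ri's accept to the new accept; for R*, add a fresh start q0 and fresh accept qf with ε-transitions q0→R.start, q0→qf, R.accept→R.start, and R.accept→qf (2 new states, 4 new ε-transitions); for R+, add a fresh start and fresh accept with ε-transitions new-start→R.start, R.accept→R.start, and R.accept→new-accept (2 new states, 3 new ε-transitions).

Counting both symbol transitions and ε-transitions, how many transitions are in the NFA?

24

Per subexpression:
Each of the 5 symbol leaves contributes 1 transition (1 symbol, 0 ε).
  a|b|c : 9 transitions (3 symbol, 6 ε)
  (a|b|c)* : 13 transitions (3 symbol, 10 ε)
  (a|b|c)*b : 15 transitions (4 symbol, 11 ε)
  ((a|b|c)*b)* : 19 transitions (4 symbol, 15 ε)
  ((a|b|c)*b)*a : 21 transitions (5 symbol, 16 ε)
  (((a|b|c)*b)*a)+ : 24 transitions (5 symbol, 19 ε)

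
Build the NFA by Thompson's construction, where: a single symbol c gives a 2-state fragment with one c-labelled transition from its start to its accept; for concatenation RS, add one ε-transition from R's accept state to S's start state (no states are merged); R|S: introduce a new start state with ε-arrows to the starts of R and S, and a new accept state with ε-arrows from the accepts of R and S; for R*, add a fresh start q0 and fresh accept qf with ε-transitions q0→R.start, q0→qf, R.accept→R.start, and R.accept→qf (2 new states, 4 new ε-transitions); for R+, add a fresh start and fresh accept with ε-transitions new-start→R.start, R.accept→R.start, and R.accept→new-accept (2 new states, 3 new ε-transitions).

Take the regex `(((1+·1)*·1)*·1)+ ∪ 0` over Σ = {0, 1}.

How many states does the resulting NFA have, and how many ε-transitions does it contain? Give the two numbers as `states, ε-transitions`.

20, 21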